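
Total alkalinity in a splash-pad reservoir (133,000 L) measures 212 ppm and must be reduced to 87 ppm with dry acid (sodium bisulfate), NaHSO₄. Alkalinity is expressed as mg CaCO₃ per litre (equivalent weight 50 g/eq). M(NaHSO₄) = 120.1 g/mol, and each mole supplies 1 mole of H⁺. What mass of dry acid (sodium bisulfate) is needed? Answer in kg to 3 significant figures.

Alkalinity to neutralize: (212 − 87) = 125 mg/L as CaCO₃ × 133,000 L = 16,620 g as CaCO₃.
Equivalents of H⁺ required: 16,620 ÷ 50 g/eq = 332.5 eq = 332.5 mol NaHSO₄.
Mass of NaHSO₄: 332.5 × 120.1 = 39,930 g.

39.9 kg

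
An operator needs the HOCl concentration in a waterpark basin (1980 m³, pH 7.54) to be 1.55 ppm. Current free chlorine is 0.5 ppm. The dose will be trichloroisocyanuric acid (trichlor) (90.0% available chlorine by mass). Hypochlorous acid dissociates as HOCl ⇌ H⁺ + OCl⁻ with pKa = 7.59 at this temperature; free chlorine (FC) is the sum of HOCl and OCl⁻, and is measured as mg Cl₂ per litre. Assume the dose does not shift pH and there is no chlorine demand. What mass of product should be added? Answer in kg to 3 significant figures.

Volume: 1980 m³ = 1,980,000 L.
[OCl⁻]/[HOCl] = 10^(pH − pKa) = 10^(7.54 − 7.59) = 0.8913; fraction as HOCl = 1/(1 + 0.8913) = 0.5288.
Free chlorine required for 1.55 ppm HOCl: 1.55 / 0.5288 = 2.931 ppm.
FC to add: 2.931 − 0.5 = 2.431 mg/L as Cl₂.
Cl₂ equivalent: 2.431 mg/L × 1,980,000 L = 4814 g.
Product at 90.0% available Cl: 4814 / 0.9 = 5349 g.

5.35 kg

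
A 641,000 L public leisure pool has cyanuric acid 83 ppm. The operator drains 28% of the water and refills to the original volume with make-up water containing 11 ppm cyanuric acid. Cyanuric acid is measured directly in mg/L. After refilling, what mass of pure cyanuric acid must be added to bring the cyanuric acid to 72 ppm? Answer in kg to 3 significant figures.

After draining 28% and refilling: 83 × 0.72 + 11 × 0.28 = 62.84 ppm.
Deficit to target: 72 − 62.84 = 9.16 mg/L.
Mass: 9.16 mg/L × 641,000 L = 5872 g cyanuric acid.

5.87 kg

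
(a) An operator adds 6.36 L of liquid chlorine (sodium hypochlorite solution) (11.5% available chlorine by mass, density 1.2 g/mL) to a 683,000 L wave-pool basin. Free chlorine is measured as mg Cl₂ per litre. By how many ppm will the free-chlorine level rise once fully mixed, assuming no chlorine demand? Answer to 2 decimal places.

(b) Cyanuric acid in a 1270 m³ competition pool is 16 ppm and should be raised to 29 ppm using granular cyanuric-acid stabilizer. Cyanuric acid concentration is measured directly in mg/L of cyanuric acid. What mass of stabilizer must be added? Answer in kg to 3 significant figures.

(a) 1.29 ppm; (b) 16.5 kg

(a) Mass of solution: 6.36 L × 1000 mL/L × 1.2 g/mL = 7632 g.
(a) Available chlorine delivered: 7632 g × 0.115 = 877.7 g as Cl₂.
(a) Concentration rise: 877.7 g / 683,000 L = 1.285 mg/L = 1.29 ppm.

(b) Volume: 1270 m³ = 1,270,000 L.
(b) CYA to add: (29 − 16) = 13 mg/L × 1,270,000 L = 16,510 g cyanuric acid.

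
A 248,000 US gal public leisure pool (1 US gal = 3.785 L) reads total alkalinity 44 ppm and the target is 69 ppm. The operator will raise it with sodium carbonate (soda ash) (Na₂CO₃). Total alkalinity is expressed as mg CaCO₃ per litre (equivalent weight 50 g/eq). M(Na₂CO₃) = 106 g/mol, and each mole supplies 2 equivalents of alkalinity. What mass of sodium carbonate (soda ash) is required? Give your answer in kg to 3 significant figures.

Volume: 248,000 US gal × 3.785 L/gal = 938,680 L.
Alkalinity to add: (69 − 44) = 25 mg/L as CaCO₃ × 938,680 L = 23,470 g as CaCO₃.
Equivalents: 23,470 g ÷ 50 g/eq = 469.3 eq.
Each mole of Na₂CO₃ supplies 2 eq, so 469.3 / 2 = 234.7 mol.
Mass: 234.7 mol × 106 g/mol = 24,880 g.

24.9 kg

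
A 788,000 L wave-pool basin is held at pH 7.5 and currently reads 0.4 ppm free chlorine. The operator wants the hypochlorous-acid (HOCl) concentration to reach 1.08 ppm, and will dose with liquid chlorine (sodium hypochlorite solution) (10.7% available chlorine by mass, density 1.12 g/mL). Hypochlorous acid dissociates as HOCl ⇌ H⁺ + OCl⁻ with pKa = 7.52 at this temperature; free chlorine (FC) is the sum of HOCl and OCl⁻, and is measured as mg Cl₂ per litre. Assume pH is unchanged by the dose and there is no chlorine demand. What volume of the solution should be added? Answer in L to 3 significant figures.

[OCl⁻]/[HOCl] = 10^(pH − pKa) = 10^(7.5 − 7.52) = 0.955; fraction as HOCl = 1/(1 + 0.955) = 0.5115.
Free chlorine required for 1.08 ppm HOCl: 1.08 / 0.5115 = 2.111 ppm.
FC to add: 2.111 − 0.4 = 1.711 mg/L as Cl₂.
Cl₂ equivalent: 1.711 mg/L × 788,000 L = 1349 g.
Product at 10.7% available Cl: 1349 / 0.107 = 12,600 g.
Volume: 12,600 g ÷ 1.12 g/mL = 11,250 mL.

11.3 L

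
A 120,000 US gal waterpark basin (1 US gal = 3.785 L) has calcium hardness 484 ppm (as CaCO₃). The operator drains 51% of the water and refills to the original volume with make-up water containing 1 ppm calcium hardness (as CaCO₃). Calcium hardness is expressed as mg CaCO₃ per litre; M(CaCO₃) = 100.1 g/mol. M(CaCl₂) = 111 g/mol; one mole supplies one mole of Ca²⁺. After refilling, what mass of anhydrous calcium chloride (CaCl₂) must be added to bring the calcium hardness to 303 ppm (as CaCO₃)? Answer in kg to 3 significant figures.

Volume: 120,000 US gal × 3.785 L/gal = 454,200 L.
After draining 51% and refilling: 484 × 0.49 + 1 × 0.51 = 237.67 ppm.
Deficit to target: 303 − 237.67 = 65.33 mg/L.
As CaCO₃: 65.33 mg/L × 454,200 L = 29,670 g; ÷ 100.1 = 296.4 mol Ca²⁺.
Mass: 296.4 × 111 = 32,900 g.

32.9 kg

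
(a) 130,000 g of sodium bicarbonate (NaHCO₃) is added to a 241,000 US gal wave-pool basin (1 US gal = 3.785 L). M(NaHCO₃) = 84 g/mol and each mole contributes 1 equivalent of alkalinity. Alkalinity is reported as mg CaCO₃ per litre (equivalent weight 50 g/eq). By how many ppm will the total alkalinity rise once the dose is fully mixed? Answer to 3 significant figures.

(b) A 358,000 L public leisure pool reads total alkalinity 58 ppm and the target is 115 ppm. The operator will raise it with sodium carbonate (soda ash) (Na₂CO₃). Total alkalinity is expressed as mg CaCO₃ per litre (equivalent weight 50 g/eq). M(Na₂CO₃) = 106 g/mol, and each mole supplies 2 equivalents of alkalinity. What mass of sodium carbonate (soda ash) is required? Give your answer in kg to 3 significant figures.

(a) 84.8 ppm; (b) 21.6 kg

(a) Volume: 241,000 US gal × 3.785 L/gal = 912,185 L.
(a) Moles of NaHCO₃: 130,000 g ÷ 84 g/mol = 1548 mol → 1548 eq of alkalinity.
(a) As CaCO₃: 1548 eq × 50 g/eq = 77,380 g.
(a) Rise: 77,380 g / 912,185 L × 1000 = 84.83 mg/L.

(b) Alkalinity to add: (115 − 58) = 57 mg/L as CaCO₃ × 358,000 L = 20,410 g as CaCO₃.
(b) Equivalents: 20,410 g ÷ 50 g/eq = 408.1 eq.
(b) Each mole of Na₂CO₃ supplies 2 eq, so 408.1 / 2 = 204.1 mol.
(b) Mass: 204.1 mol × 106 g/mol = 21,630 g.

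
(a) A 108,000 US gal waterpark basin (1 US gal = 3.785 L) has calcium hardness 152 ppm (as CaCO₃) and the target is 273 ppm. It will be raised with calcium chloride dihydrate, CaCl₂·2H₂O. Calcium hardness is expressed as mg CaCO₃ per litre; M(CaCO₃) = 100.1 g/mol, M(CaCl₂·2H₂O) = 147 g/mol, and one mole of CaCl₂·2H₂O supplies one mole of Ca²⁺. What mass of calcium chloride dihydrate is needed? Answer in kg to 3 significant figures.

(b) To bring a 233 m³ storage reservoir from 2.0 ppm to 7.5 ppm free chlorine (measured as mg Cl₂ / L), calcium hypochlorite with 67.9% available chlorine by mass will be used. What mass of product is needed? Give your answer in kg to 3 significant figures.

(a) Volume: 108,000 US gal × 3.785 L/gal = 408,780 L.
(a) Hardness to add: (273 − 152) = 121 mg/L as CaCO₃ × 408,780 L = 49,460 g as CaCO₃.
(a) Moles of Ca²⁺ (1 mol Ca²⁺ ≡ 1 mol CaCO₃): 49,460 / 100.1 g/mol = 494.1 mol.
(a) Mass of CaCl₂·2H₂O: 494.1 × 147 = 72,640 g.

(b) Volume: 233 m³ = 233,000 L.
(b) Chlorine deficit: 7.5 − 2.0 = 5.5 ppm = 5.5 mg/L as Cl₂.
(b) Cl₂ equivalent needed: 5.5 mg/L × 233,000 L = 1,282,000 mg = 1282 g.
(b) Product at 67.9% available chlorine: 1282 / 0.679 = 1887 g.

(a) 72.6 kg; (b) 1.89 kg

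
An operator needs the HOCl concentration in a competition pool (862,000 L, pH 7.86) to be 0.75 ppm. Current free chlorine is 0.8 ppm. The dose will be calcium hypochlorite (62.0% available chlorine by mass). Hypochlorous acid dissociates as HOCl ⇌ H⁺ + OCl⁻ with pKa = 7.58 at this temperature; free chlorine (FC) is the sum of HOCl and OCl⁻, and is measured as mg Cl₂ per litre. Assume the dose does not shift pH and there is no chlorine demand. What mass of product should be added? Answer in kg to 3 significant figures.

[OCl⁻]/[HOCl] = 10^(pH − pKa) = 10^(7.86 − 7.58) = 1.905; fraction as HOCl = 1/(1 + 1.905) = 0.3442.
Free chlorine required for 0.75 ppm HOCl: 0.75 / 0.3442 = 2.179 ppm.
FC to add: 2.179 − 0.8 = 1.379 mg/L as Cl₂.
Cl₂ equivalent: 1.379 mg/L × 862,000 L = 1189 g.
Product at 62.0% available Cl: 1189 / 0.62 = 1917 g.

1.92 kg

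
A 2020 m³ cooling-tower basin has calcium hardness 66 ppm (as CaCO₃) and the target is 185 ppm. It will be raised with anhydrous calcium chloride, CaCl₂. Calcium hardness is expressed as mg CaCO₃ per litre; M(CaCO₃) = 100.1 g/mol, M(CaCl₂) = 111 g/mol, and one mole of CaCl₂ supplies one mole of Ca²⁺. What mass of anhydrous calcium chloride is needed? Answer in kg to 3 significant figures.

267 kg

Volume: 2020 m³ = 2,020,000 L.
Hardness to add: (185 − 66) = 119 mg/L as CaCO₃ × 2,020,000 L = 240,400 g as CaCO₃.
Moles of Ca²⁺ (1 mol Ca²⁺ ≡ 1 mol CaCO₃): 240,400 / 100.1 g/mol = 2401 mol.
Mass of CaCl₂: 2401 × 111 = 266,600 g.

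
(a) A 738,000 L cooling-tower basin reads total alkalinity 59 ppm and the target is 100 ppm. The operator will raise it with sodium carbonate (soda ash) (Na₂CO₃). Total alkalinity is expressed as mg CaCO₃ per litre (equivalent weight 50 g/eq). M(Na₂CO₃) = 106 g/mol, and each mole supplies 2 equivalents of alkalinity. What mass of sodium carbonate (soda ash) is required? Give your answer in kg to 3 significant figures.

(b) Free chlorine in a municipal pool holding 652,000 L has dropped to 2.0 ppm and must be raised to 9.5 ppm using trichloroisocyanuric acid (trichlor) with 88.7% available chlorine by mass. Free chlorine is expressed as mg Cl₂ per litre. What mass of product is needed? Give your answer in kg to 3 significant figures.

(a) Alkalinity to add: (100 − 59) = 41 mg/L as CaCO₃ × 738,000 L = 30,260 g as CaCO₃.
(a) Equivalents: 30,260 g ÷ 50 g/eq = 605.2 eq.
(a) Each mole of Na₂CO₃ supplies 2 eq, so 605.2 / 2 = 302.6 mol.
(a) Mass: 302.6 mol × 106 g/mol = 32,070 g.

(b) Chlorine deficit: 9.5 − 2.0 = 7.5 ppm = 7.5 mg/L as Cl₂.
(b) Cl₂ equivalent needed: 7.5 mg/L × 652,000 L = 4,890,000 mg = 4890 g.
(b) Product at 88.7% available chlorine: 4890 / 0.887 = 5513 g.

(a) 32.1 kg; (b) 5.51 kg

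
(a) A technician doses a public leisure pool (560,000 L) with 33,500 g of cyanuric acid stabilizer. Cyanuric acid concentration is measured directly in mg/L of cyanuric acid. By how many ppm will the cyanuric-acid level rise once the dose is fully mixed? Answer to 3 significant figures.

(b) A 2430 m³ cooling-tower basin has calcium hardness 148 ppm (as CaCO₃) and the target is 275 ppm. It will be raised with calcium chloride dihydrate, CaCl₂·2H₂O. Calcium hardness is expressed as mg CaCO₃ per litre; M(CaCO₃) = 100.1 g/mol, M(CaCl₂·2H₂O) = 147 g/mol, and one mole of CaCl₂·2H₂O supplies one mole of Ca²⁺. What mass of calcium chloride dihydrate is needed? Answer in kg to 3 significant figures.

(a) 59.8 ppm; (b) 453 kg

(a) Rise: 33,500 g / 560,000 L × 1000 = 59.82 mg/L.

(b) Volume: 2430 m³ = 2,430,000 L.
(b) Hardness to add: (275 − 148) = 127 mg/L as CaCO₃ × 2,430,000 L = 308,600 g as CaCO₃.
(b) Moles of Ca²⁺ (1 mol Ca²⁺ ≡ 1 mol CaCO₃): 308,600 / 100.1 g/mol = 3083 mol.
(b) Mass of CaCl₂·2H₂O: 3083 × 147 = 453,200 g.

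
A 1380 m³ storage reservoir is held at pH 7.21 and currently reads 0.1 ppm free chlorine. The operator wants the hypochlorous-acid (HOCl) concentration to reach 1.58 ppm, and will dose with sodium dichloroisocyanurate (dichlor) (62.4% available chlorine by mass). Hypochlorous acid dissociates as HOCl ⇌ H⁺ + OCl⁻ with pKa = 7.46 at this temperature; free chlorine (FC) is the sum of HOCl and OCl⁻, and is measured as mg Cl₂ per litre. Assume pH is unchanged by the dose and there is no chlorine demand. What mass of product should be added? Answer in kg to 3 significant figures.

Volume: 1380 m³ = 1,380,000 L.
[OCl⁻]/[HOCl] = 10^(pH − pKa) = 10^(7.21 − 7.46) = 0.5623; fraction as HOCl = 1/(1 + 0.5623) = 0.6401.
Free chlorine required for 1.58 ppm HOCl: 1.58 / 0.6401 = 2.468 ppm.
FC to add: 2.468 − 0.1 = 2.368 mg/L as Cl₂.
Cl₂ equivalent: 2.368 mg/L × 1,380,000 L = 3269 g.
Product at 62.4% available Cl: 3269 / 0.624 = 5238 g.

5.24 kg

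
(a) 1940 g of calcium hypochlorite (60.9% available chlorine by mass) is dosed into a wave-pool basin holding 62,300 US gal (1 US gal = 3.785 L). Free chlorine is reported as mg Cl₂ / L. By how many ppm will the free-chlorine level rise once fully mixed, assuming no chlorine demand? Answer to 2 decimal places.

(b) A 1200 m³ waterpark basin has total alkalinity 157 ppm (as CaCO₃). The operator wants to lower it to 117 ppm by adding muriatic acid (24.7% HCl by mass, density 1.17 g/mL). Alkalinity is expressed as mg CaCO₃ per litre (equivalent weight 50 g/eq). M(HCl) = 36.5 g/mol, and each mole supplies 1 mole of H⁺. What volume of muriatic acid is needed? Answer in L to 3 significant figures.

(a) Volume: 62,300 US gal × 3.785 L/gal = 235,806 L.
(a) Available chlorine delivered: 1940 g × 0.609 = 1181 g as Cl₂.
(a) Concentration rise: 1181 g / 235,806 L = 5.01 mg/L = 5.01 ppm.

(b) Volume: 1200 m³ = 1,200,000 L.
(b) Alkalinity to neutralize: (157 − 117) = 40 mg/L as CaCO₃ × 1,200,000 L = 48,000 g as CaCO₃.
(b) Equivalents of H⁺ required: 48,000 ÷ 50 g/eq = 960 eq = 960 mol HCl.
(b) Mass of HCl: 960 × 36.5 = 35,040 g.
(b) Mass of 24.7% solution: 35,040 / 0.247 = 141,900 g.
(b) Volume: 141,900 g ÷ 1.17 g/mL = 121,200 mL.

(a) 5.01 ppm; (b) 121 L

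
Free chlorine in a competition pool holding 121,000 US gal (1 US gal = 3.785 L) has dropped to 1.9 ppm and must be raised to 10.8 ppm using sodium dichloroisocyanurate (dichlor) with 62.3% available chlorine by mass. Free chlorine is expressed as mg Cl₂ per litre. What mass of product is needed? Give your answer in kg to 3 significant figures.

6.54 kg

Volume: 121,000 US gal × 3.785 L/gal = 457,985 L.
Chlorine deficit: 10.8 − 1.9 = 8.9 ppm = 8.9 mg/L as Cl₂.
Cl₂ equivalent needed: 8.9 mg/L × 457,985 L = 4,076,000 mg = 4076 g.
Product at 62.3% available chlorine: 4076 / 0.623 = 6543 g.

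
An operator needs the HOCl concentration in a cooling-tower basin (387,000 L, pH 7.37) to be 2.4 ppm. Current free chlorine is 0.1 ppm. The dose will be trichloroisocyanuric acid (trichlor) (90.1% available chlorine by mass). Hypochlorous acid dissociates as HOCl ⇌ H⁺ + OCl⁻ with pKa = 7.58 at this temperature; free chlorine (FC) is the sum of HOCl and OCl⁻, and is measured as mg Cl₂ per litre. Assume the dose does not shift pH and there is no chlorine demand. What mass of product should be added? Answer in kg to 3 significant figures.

[OCl⁻]/[HOCl] = 10^(pH − pKa) = 10^(7.37 − 7.58) = 0.6166; fraction as HOCl = 1/(1 + 0.6166) = 0.6186.
Free chlorine required for 2.4 ppm HOCl: 2.4 / 0.6186 = 3.88 ppm.
FC to add: 3.88 − 0.1 = 3.78 mg/L as Cl₂.
Cl₂ equivalent: 3.78 mg/L × 387,000 L = 1463 g.
Product at 90.1% available Cl: 1463 / 0.901 = 1624 g.

1.62 kg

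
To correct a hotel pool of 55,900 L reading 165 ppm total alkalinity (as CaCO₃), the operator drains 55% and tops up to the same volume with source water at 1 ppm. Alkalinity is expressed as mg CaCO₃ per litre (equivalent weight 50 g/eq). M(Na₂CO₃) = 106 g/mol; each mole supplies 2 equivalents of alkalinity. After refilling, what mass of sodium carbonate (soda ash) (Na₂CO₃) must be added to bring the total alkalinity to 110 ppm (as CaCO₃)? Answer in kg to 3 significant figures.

After draining 55% and refilling: 165 × 0.45 + 1 × 0.55 = 74.8 ppm.
Deficit to target: 110 − 74.8 = 35.2 mg/L.
As CaCO₃: 35.2 mg/L × 55,900 L = 1968 g; ÷ 50 g/eq ÷ 2 = 19.68 mol Na₂CO₃.
Mass: 19.68 × 106 = 2086 g.

2.09 kg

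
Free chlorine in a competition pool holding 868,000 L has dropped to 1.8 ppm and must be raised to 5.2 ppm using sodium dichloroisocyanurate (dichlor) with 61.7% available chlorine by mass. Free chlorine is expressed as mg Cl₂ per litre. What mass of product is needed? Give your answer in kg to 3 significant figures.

4.78 kg

Chlorine deficit: 5.2 − 1.8 = 3.4 ppm = 3.4 mg/L as Cl₂.
Cl₂ equivalent needed: 3.4 mg/L × 868,000 L = 2,951,000 mg = 2951 g.
Product at 61.7% available chlorine: 2951 / 0.617 = 4783 g.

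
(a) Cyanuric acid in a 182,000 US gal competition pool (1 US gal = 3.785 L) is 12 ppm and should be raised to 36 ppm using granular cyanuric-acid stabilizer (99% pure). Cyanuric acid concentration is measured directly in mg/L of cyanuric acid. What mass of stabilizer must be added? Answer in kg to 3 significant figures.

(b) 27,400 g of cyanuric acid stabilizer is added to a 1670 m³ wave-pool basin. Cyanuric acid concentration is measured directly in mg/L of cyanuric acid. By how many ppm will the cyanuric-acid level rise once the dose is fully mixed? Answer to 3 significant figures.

(a) 16.7 kg; (b) 16.4 ppm

(a) Volume: 182,000 US gal × 3.785 L/gal = 688,870 L.
(a) CYA to add: (36 − 12) = 24 mg/L × 688,870 L = 16,530 g cyanuric acid.
(a) At 99% purity: 16,530 / 0.99 = 16,700 g product.

(b) Volume: 1670 m³ = 1,670,000 L.
(b) Rise: 27,400 g / 1,670,000 L × 1000 = 16.41 mg/L.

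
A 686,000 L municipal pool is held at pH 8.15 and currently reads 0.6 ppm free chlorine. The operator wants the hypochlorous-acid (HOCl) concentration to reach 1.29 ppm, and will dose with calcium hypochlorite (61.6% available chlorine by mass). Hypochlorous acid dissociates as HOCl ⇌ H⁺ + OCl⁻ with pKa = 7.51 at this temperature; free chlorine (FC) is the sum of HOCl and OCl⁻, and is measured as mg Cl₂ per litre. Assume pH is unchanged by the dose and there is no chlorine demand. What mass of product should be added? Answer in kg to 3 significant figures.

7.04 kg

[OCl⁻]/[HOCl] = 10^(pH − pKa) = 10^(8.15 − 7.51) = 4.365; fraction as HOCl = 1/(1 + 4.365) = 0.1864.
Free chlorine required for 1.29 ppm HOCl: 1.29 / 0.1864 = 6.921 ppm.
FC to add: 6.921 − 0.6 = 6.321 mg/L as Cl₂.
Cl₂ equivalent: 6.321 mg/L × 686,000 L = 4336 g.
Product at 61.6% available Cl: 4336 / 0.616 = 7039 g.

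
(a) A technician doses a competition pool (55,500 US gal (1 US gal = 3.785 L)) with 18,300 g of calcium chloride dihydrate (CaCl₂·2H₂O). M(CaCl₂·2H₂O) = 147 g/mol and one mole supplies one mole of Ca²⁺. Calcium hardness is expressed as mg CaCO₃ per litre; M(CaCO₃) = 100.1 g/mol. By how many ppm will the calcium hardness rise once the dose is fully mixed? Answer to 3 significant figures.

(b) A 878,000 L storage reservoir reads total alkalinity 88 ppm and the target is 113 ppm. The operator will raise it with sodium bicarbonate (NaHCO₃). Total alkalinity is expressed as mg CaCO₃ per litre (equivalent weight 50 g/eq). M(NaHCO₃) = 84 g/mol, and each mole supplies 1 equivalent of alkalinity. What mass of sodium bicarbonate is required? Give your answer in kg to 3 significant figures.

(a) 59.3 ppm; (b) 36.9 kg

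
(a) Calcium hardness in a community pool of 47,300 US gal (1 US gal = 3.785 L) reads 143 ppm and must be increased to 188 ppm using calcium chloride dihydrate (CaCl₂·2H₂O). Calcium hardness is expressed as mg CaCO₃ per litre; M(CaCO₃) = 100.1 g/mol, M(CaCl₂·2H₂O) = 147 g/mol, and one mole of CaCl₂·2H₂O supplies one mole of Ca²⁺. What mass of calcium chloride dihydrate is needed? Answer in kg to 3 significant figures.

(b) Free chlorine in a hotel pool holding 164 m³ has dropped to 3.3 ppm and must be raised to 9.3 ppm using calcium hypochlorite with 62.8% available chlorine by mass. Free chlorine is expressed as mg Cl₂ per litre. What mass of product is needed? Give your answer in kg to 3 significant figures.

(a) Volume: 47,300 US gal × 3.785 L/gal = 179,030 L.
(a) Hardness to add: (188 − 143) = 45 mg/L as CaCO₃ × 179,030 L = 8056 g as CaCO₃.
(a) Moles of Ca²⁺ (1 mol Ca²⁺ ≡ 1 mol CaCO₃): 8056 / 100.1 g/mol = 80.48 mol.
(a) Mass of CaCl₂·2H₂O: 80.48 × 147 = 11,830 g.

(b) Volume: 164 m³ = 164,000 L.
(b) Chlorine deficit: 9.3 − 3.3 = 6 ppm = 6 mg/L as Cl₂.
(b) Cl₂ equivalent needed: 6 mg/L × 164,000 L = 984,000 mg = 984 g.
(b) Product at 62.8% available chlorine: 984 / 0.628 = 1567 g.

(a) 11.8 kg; (b) 1.57 kg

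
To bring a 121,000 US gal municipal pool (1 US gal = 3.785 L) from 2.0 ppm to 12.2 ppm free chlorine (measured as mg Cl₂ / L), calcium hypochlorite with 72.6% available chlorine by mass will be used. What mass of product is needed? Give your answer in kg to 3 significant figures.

6.43 kg

Volume: 121,000 US gal × 3.785 L/gal = 457,985 L.
Chlorine deficit: 12.2 − 2.0 = 10.2 ppm = 10.2 mg/L as Cl₂.
Cl₂ equivalent needed: 10.2 mg/L × 457,985 L = 4,671,000 mg = 4671 g.
Product at 72.6% available chlorine: 4671 / 0.726 = 6434 g.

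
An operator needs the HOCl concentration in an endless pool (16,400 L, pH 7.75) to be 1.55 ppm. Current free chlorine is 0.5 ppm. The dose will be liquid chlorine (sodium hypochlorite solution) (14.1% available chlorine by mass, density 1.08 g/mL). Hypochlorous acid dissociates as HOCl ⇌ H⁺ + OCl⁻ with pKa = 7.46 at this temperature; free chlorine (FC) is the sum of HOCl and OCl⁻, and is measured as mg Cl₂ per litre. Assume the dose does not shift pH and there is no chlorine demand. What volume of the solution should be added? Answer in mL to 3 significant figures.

[OCl⁻]/[HOCl] = 10^(pH − pKa) = 10^(7.75 − 7.46) = 1.95; fraction as HOCl = 1/(1 + 1.95) = 0.339.
Free chlorine required for 1.55 ppm HOCl: 1.55 / 0.339 = 4.572 ppm.
FC to add: 4.572 − 0.5 = 4.072 mg/L as Cl₂.
Cl₂ equivalent: 4.072 mg/L × 16,400 L = 66.79 g.
Product at 14.1% available Cl: 66.79 / 0.141 = 473.7 g.
Volume: 473.7 g ÷ 1.08 g/mL = 438.6 mL.

439 mL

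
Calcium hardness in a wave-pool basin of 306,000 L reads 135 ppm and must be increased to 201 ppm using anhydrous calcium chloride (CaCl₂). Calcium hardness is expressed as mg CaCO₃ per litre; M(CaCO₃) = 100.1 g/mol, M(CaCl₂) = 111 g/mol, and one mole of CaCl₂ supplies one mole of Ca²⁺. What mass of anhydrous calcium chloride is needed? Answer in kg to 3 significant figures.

22.4 kg

Hardness to add: (201 − 135) = 66 mg/L as CaCO₃ × 306,000 L = 20,200 g as CaCO₃.
Moles of Ca²⁺ (1 mol Ca²⁺ ≡ 1 mol CaCO₃): 20,200 / 100.1 g/mol = 201.8 mol.
Mass of CaCl₂: 201.8 × 111 = 22,400 g.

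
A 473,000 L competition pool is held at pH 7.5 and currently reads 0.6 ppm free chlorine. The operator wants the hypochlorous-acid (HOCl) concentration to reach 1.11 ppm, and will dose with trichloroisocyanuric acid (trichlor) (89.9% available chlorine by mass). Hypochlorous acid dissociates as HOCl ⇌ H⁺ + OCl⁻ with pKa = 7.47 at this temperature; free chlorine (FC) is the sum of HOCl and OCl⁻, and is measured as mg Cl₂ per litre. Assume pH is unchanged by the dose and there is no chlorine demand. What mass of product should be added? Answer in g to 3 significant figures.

894 g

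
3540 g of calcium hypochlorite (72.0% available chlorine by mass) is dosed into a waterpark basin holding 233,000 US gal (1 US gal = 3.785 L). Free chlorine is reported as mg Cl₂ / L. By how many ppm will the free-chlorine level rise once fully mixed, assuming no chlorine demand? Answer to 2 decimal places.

2.89 ppm

Volume: 233,000 US gal × 3.785 L/gal = 881,905 L.
Available chlorine delivered: 3540 g × 0.72 = 2549 g as Cl₂.
Concentration rise: 2549 g / 881,905 L = 2.89 mg/L = 2.89 ppm.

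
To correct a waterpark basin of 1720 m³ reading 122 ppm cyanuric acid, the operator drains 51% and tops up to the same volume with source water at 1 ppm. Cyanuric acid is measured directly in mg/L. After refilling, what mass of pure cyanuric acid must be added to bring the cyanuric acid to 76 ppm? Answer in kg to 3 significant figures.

Volume: 1720 m³ = 1,720,000 L.
After draining 51% and refilling: 122 × 0.49 + 1 × 0.51 = 60.29 ppm.
Deficit to target: 76 − 60.29 = 15.71 mg/L.
Mass: 15.71 mg/L × 1,720,000 L = 27,020 g cyanuric acid.

27.0 kg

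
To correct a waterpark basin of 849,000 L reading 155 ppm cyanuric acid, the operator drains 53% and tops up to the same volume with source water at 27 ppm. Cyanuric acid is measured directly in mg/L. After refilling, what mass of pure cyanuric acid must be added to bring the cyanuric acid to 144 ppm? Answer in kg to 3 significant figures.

48.3 kg

After draining 53% and refilling: 155 × 0.47 + 27 × 0.53 = 87.16 ppm.
Deficit to target: 144 − 87.16 = 56.84 mg/L.
Mass: 56.84 mg/L × 849,000 L = 48,260 g cyanuric acid.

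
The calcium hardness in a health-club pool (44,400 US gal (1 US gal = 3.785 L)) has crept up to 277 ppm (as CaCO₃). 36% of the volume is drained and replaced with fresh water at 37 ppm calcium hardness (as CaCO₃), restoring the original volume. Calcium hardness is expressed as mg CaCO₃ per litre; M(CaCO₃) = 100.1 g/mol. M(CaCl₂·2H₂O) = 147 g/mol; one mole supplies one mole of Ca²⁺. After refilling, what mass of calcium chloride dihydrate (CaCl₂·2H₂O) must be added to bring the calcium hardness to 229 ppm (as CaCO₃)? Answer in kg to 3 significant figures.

9.48 kg

Volume: 44,400 US gal × 3.785 L/gal = 168,054 L.
After draining 36% and refilling: 277 × 0.64 + 37 × 0.36 = 190.6 ppm.
Deficit to target: 229 − 190.6 = 38.4 mg/L.
As CaCO₃: 38.4 mg/L × 168,054 L = 6453 g; ÷ 100.1 = 64.47 mol Ca²⁺.
Mass: 64.47 × 147 = 9477 g.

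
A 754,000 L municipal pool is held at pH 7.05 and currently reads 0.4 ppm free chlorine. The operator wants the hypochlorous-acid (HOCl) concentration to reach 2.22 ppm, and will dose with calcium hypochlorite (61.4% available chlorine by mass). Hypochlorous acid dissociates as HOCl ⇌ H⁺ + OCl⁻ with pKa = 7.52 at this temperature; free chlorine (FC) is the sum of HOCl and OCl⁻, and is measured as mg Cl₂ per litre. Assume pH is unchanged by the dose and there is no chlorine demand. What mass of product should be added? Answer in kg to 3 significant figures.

[OCl⁻]/[HOCl] = 10^(pH − pKa) = 10^(7.05 − 7.52) = 0.3388; fraction as HOCl = 1/(1 + 0.3388) = 0.7469.
Free chlorine required for 2.22 ppm HOCl: 2.22 / 0.7469 = 2.972 ppm.
FC to add: 2.972 − 0.4 = 2.572 mg/L as Cl₂.
Cl₂ equivalent: 2.572 mg/L × 754,000 L = 1939 g.
Product at 61.4% available Cl: 1939 / 0.614 = 3159 g.

3.16 kg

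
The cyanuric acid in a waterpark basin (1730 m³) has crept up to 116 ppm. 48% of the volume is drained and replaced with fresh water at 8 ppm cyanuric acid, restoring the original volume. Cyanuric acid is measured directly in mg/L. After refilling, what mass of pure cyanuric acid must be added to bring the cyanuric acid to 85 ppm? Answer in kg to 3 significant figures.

Volume: 1730 m³ = 1,730,000 L.
After draining 48% and refilling: 116 × 0.52 + 8 × 0.48 = 64.16 ppm.
Deficit to target: 85 − 64.16 = 20.84 mg/L.
Mass: 20.84 mg/L × 1,730,000 L = 36,050 g cyanuric acid.

36.1 kg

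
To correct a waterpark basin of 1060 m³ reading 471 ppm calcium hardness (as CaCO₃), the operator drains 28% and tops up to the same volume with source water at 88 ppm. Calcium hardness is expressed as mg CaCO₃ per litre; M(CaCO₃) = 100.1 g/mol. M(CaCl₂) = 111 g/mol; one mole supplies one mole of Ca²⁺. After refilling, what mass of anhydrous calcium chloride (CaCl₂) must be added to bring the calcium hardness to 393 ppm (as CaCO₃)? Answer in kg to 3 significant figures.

34.4 kg

Volume: 1060 m³ = 1,060,000 L.
After draining 28% and refilling: 471 × 0.72 + 88 × 0.28 = 363.76 ppm.
Deficit to target: 393 − 363.76 = 29.24 mg/L.
As CaCO₃: 29.24 mg/L × 1,060,000 L = 30,990 g; ÷ 100.1 = 309.6 mol Ca²⁺.
Mass: 309.6 × 111 = 34,370 g.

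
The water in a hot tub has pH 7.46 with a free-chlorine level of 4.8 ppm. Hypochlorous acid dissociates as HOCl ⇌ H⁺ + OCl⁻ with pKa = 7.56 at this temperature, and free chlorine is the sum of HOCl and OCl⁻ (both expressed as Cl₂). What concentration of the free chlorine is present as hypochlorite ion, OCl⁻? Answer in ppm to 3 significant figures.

[OCl⁻]/[HOCl] = 10^(pH − pKa) = 10^(7.46 − 7.56) = 10^-0.10 = 0.7943.
Fraction as HOCl = 1 / (1 + 0.7943) = 0.5573.
OCl⁻ = (1 − 0.5573) × 4.8 ppm = 2.125 ppm.

2.12 ppm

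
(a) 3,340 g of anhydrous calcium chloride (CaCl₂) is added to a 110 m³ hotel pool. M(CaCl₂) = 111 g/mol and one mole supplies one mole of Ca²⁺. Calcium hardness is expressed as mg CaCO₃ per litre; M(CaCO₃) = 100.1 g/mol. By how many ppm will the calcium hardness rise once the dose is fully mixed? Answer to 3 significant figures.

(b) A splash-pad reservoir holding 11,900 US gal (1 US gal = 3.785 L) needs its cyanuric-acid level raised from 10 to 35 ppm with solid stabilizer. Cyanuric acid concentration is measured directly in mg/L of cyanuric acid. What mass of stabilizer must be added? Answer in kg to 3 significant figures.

(a) Volume: 110 m³ = 110,000 L.
(a) Moles of Ca²⁺: 3,340 g ÷ 111 g/mol = 30.09 mol.
(a) As CaCO₃: 30.09 mol × 100.1 g/mol = 3012 g.
(a) Rise: 3012 g / 110,000 L × 1000 = 27.38 mg/L.

(b) Volume: 11,900 US gal × 3.785 L/gal = 45,042 L.
(b) CYA to add: (35 − 10) = 25 mg/L × 45,042 L = 1126 g cyanuric acid.

(a) 27.4 ppm; (b) 1.13 kg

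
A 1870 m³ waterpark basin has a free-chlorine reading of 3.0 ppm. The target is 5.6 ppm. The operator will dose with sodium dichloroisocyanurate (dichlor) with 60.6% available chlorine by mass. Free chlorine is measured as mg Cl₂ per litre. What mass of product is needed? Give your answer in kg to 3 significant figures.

8.02 kg

Volume: 1870 m³ = 1,870,000 L.
Chlorine deficit: 5.6 − 3.0 = 2.6 ppm = 2.6 mg/L as Cl₂.
Cl₂ equivalent needed: 2.6 mg/L × 1,870,000 L = 4,862,000 mg = 4862 g.
Product at 60.6% available chlorine: 4862 / 0.606 = 8023 g.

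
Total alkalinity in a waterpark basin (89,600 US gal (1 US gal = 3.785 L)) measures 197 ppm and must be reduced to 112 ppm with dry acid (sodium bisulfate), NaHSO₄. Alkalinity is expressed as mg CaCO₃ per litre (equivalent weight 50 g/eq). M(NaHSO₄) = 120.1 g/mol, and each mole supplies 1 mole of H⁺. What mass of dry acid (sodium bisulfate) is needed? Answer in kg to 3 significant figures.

69.2 kg

Volume: 89,600 US gal × 3.785 L/gal = 339,136 L.
Alkalinity to neutralize: (197 − 112) = 85 mg/L as CaCO₃ × 339,136 L = 28,830 g as CaCO₃.
Equivalents of H⁺ required: 28,830 ÷ 50 g/eq = 576.5 eq = 576.5 mol NaHSO₄.
Mass of NaHSO₄: 576.5 × 120.1 = 69,240 g.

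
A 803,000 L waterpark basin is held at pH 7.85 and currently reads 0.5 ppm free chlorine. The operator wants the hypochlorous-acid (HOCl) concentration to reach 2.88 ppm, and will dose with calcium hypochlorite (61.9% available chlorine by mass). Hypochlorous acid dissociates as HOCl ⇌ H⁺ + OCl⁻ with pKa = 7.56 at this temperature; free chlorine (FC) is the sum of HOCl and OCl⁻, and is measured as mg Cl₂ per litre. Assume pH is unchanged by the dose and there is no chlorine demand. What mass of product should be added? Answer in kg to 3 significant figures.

10.4 kg

[OCl⁻]/[HOCl] = 10^(pH − pKa) = 10^(7.85 − 7.56) = 1.95; fraction as HOCl = 1/(1 + 1.95) = 0.339.
Free chlorine required for 2.88 ppm HOCl: 2.88 / 0.339 = 8.496 ppm.
FC to add: 8.496 − 0.5 = 7.996 mg/L as Cl₂.
Cl₂ equivalent: 7.996 mg/L × 803,000 L = 6420 g.
Product at 61.9% available Cl: 6420 / 0.619 = 10,370 g.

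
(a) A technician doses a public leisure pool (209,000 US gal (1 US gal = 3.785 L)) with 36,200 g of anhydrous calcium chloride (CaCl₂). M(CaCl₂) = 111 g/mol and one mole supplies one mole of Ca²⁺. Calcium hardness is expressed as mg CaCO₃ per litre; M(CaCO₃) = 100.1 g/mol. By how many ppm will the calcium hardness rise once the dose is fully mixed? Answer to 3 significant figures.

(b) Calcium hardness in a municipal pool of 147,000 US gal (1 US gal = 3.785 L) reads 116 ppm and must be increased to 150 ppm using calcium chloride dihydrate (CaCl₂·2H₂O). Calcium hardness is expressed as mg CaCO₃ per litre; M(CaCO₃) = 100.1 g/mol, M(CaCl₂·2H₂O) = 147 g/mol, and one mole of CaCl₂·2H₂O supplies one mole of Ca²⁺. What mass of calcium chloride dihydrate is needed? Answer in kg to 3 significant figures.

(a) 41.3 ppm; (b) 27.8 kg

(a) Volume: 209,000 US gal × 3.785 L/gal = 791,065 L.
(a) Moles of Ca²⁺: 36,200 g ÷ 111 g/mol = 326.1 mol.
(a) As CaCO₃: 326.1 mol × 100.1 g/mol = 32,650 g.
(a) Rise: 32,650 g / 791,065 L × 1000 = 41.27 mg/L.

(b) Volume: 147,000 US gal × 3.785 L/gal = 556,395 L.
(b) Hardness to add: (150 − 116) = 34 mg/L as CaCO₃ × 556,395 L = 18,920 g as CaCO₃.
(b) Moles of Ca²⁺ (1 mol Ca²⁺ ≡ 1 mol CaCO₃): 18,920 / 100.1 g/mol = 189 mol.
(b) Mass of CaCl₂·2H₂O: 189 × 147 = 27,780 g.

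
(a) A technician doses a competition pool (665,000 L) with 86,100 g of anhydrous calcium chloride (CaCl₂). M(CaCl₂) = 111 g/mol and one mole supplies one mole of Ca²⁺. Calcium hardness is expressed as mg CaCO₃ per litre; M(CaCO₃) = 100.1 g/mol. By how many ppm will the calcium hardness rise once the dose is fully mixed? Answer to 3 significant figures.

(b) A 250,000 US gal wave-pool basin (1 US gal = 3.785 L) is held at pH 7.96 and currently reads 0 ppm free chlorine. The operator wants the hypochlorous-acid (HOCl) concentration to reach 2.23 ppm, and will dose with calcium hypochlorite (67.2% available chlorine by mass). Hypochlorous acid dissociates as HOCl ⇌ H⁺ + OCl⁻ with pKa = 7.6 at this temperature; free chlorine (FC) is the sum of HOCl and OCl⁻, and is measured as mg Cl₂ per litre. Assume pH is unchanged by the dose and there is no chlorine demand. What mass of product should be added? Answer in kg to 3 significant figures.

(a) 117 ppm; (b) 10.3 kg

(a) Moles of Ca²⁺: 86,100 g ÷ 111 g/mol = 775.7 mol.
(a) As CaCO₃: 775.7 mol × 100.1 g/mol = 77,650 g.
(a) Rise: 77,650 g / 665,000 L × 1000 = 116.8 mg/L.

(b) Volume: 250,000 US gal × 3.785 L/gal = 946,250 L.
(b) [OCl⁻]/[HOCl] = 10^(pH − pKa) = 10^(7.96 − 7.6) = 2.291; fraction as HOCl = 1/(1 + 2.291) = 0.3039.
(b) Free chlorine required for 2.23 ppm HOCl: 2.23 / 0.3039 = 7.339 ppm.
(b) FC to add: 7.339 − 0 = 7.339 mg/L as Cl₂.
(b) Cl₂ equivalent: 7.339 mg/L × 946,250 L = 6944 g.
(b) Product at 67.2% available Cl: 6944 / 0.672 = 10,330 g.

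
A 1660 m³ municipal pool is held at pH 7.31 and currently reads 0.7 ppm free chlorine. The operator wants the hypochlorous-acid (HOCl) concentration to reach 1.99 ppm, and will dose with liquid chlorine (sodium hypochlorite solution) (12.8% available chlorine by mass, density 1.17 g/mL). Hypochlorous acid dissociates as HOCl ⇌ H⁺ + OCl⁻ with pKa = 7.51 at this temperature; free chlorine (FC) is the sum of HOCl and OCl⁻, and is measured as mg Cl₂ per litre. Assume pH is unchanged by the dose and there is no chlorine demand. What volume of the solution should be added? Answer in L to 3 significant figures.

28.2 L

Volume: 1660 m³ = 1,660,000 L.
[OCl⁻]/[HOCl] = 10^(pH − pKa) = 10^(7.31 − 7.51) = 0.631; fraction as HOCl = 1/(1 + 0.631) = 0.6131.
Free chlorine required for 1.99 ppm HOCl: 1.99 / 0.6131 = 3.246 ppm.
FC to add: 3.246 − 0.7 = 2.546 mg/L as Cl₂.
Cl₂ equivalent: 2.546 mg/L × 1,660,000 L = 4226 g.
Product at 12.8% available Cl: 4226 / 0.128 = 33,010 g.
Volume: 33,010 g ÷ 1.17 g/mL = 28,220 mL.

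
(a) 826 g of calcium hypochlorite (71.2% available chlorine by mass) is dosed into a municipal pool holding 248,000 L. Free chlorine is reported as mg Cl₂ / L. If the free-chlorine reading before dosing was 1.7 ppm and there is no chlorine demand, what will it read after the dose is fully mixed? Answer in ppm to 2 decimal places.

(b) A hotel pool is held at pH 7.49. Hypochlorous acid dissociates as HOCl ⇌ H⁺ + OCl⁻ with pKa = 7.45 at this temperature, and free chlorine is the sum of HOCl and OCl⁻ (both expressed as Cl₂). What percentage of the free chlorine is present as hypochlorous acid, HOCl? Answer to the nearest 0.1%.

(a) 4.07 ppm; (b) 47.7%

(a) Available chlorine delivered: 826 g × 0.712 = 588.1 g as Cl₂.
(a) Concentration rise: 588.1 g / 248,000 L = 2.371 mg/L = 2.37 ppm.
(a) Final FC: 1.7 + 2.37 = 4.07 ppm.

(b) [OCl⁻]/[HOCl] = 10^(pH − pKa) = 10^(7.49 − 7.45) = 10^0.04 = 1.096.
(b) Fraction as HOCl = 1 / (1 + 1.096) = 0.477.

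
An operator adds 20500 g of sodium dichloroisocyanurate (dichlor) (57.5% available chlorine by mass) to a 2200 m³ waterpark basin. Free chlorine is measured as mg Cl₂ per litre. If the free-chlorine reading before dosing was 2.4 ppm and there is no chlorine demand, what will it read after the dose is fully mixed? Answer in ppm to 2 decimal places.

7.76 ppm

Volume: 2200 m³ = 2,200,000 L.
Available chlorine delivered: 20,500 g × 0.575 = 11,790 g as Cl₂.
Concentration rise: 11,790 g / 2,200,000 L = 5.358 mg/L = 5.36 ppm.
Final FC: 2.4 + 5.36 = 7.76 ppm.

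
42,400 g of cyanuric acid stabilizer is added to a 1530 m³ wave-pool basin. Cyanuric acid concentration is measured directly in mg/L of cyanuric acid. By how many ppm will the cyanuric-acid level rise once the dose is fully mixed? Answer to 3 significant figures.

Volume: 1530 m³ = 1,530,000 L.
Rise: 42,400 g / 1,530,000 L × 1000 = 27.71 mg/L.

27.7 ppm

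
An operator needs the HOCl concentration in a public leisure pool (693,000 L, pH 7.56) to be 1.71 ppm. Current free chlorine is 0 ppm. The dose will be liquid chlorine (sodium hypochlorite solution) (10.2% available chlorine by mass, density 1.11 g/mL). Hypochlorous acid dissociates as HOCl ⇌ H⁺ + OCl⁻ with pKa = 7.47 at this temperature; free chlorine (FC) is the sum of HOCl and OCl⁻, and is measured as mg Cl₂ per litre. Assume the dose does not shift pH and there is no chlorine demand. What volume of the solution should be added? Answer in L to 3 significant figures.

[OCl⁻]/[HOCl] = 10^(pH − pKa) = 10^(7.56 − 7.47) = 1.23; fraction as HOCl = 1/(1 + 1.23) = 0.4484.
Free chlorine required for 1.71 ppm HOCl: 1.71 / 0.4484 = 3.814 ppm.
FC to add: 3.814 − 0 = 3.814 mg/L as Cl₂.
Cl₂ equivalent: 3.814 mg/L × 693,000 L = 2643 g.
Product at 10.2% available Cl: 2643 / 0.102 = 25,910 g.
Volume: 25,910 g ÷ 1.11 g/mL = 23,340 mL.

23.3 L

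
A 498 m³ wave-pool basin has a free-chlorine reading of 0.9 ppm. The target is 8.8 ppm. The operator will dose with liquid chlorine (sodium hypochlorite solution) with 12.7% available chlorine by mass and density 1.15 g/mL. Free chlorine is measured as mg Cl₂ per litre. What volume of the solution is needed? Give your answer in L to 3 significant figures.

Volume: 498 m³ = 498,000 L.
Chlorine deficit: 8.8 − 0.9 = 7.9 ppm = 7.9 mg/L as Cl₂.
Cl₂ equivalent needed: 7.9 mg/L × 498,000 L = 3,934,000 mg = 3934 g.
Product at 12.7% available chlorine: 3934 / 0.127 = 30,980 g.
Volume at density 1.15 g/mL: 30,980 g ÷ 1.15 g/mL = 26,940 mL.

26.9 L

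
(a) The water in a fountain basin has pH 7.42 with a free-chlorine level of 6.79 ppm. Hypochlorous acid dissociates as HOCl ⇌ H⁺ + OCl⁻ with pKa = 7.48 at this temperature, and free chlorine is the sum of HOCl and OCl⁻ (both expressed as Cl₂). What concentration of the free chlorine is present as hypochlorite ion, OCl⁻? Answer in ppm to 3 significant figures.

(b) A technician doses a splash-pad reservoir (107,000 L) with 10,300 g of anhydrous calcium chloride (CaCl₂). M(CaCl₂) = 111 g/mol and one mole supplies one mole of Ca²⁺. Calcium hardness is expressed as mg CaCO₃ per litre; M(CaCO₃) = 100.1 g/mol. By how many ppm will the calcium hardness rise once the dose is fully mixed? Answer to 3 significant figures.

(a) [OCl⁻]/[HOCl] = 10^(pH − pKa) = 10^(7.42 − 7.48) = 10^-0.06 = 0.871.
(a) Fraction as HOCl = 1 / (1 + 0.871) = 0.5345.
(a) OCl⁻ = (1 − 0.5345) × 6.79 ppm = 3.161 ppm.

(b) Moles of Ca²⁺: 10,300 g ÷ 111 g/mol = 92.79 mol.
(b) As CaCO₃: 92.79 mol × 100.1 g/mol = 9289 g.
(b) Rise: 9289 g / 107,000 L × 1000 = 86.81 mg/L.

(a) 3.16 ppm; (b) 86.8 ppm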